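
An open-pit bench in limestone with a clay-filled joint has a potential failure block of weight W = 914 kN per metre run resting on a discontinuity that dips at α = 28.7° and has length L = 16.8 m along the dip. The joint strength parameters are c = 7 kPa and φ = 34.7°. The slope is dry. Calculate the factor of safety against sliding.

FS = 1.53

Resolving the block weight along and normal to the plane and applying the Mohr–Coulomb strength on the joint:
N' = W cosα = 914·cos28.7° = 801.7 kN/m
Driving force T = W sinα = 914·sin28.7° = 438.9 kN/m
Resisting force R = c·L + N'·tanφ = 7·16.8 + 801.7·tan34.7° = 117.6 + 555.1 = 672.7 kN/m
FS = R / T = 672.7 / 438.9 = 1.533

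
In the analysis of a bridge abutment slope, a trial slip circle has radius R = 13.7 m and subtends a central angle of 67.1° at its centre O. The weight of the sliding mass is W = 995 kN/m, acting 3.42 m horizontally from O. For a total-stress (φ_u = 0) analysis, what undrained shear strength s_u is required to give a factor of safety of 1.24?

FS = s_u·L_a·R / (W·d), so s_u = FS·W·d / (L_a·R).
Arc length L_a = R·θ = 13.7·(67.1°·π/180) = 13.7·1.1711 = 16.04 m
s_u = 1.24·995·3.42 / (16.04·13.7) = 4219.6 / 219.81 = 19.20 kPa

s_u = 19.2 kPa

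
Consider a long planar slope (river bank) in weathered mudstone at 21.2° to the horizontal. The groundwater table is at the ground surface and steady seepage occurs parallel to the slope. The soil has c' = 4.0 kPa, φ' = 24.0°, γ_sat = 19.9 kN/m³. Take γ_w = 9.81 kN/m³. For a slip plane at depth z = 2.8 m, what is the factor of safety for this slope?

FS = 0.79

With seepage parallel to the slope and the water table at the surface, the effective normal stress on the slip plane uses the buoyant unit weight γ' = γ_sat − γ_w while the driving shear stress uses γ_sat:
FS = [c' + γ' z cos²β tanφ'] / [γ_sat z sinβ cosβ]
γ' = 19.9 − 9.81 = 10.09 kN/m³
Numerator = 4.0 + 10.09·2.8·cos²21.2°·tan24.0° = 4.0 + 10.09·2.8·0.8692·0.4452 = 14.934 kPa
Denominator = 19.9·2.8·sin21.2°·cos21.2° = 19.9·2.8·0.3616·0.9323 = 18.786 kPa
FS = 14.934 / 18.786 = 0.795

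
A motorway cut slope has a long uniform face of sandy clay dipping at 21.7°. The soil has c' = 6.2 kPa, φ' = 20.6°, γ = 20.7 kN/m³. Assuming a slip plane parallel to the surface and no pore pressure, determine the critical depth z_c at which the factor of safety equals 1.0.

Setting FS = 1.00 in FS = [c' + γz cos²β tanφ'] / [γz sinβ cosβ] and solving for z:
z = c' / [γ cosβ (FS·sinβ − cosβ·tanφ')]
  = 6.2 / [20.7·cos21.7°·(1.00·sin21.7° − cos21.7°·tan20.6°)]
  = 6.2 / [20.7·0.9291·(1.00·0.3697 − 0.9291·0.3759)]
  = 6.2 / 0.3944 = 15.718 m

z_c = 15.72 m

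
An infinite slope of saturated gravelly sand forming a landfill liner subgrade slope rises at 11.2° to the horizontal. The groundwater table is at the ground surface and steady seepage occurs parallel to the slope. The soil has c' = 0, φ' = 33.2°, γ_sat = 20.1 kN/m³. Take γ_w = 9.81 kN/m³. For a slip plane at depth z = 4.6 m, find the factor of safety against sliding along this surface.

FS = 1.69

With seepage parallel to the slope and the water table at the surface, the effective normal stress on the slip plane uses the buoyant unit weight γ' = γ_sat − γ_w while the driving shear stress uses γ_sat:
FS = [c' + γ' z cos²β tanφ'] / [γ_sat z sinβ cosβ]
(For c' = 0 this reduces to FS = (γ'/γ_sat)·tanφ'/tanβ.)
γ' = 20.1 − 9.81 = 10.29 kN/m³
Numerator = 0.0 + 10.29·4.6·cos²11.2°·tan33.2° = 0.0 + 10.29·4.6·0.9623·0.6544 = 29.806 kPa
Denominator = 20.1·4.6·sin11.2°·cos11.2° = 20.1·4.6·0.1942·0.9810 = 17.617 kPa
FS = 29.806 / 17.617 = 1.692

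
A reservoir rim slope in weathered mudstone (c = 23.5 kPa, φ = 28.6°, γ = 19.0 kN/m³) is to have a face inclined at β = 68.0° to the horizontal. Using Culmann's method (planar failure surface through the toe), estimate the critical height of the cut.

H_c = 17.72 m

Culmann's analysis gives the critical failure plane at α_cr = (β + φ)/2 = (68.0 + 28.6)/2 = 48.3°, and the critical height
H_c = (4c/γ) · sinβ cosφ / [1 − cos(β − φ)]
    = (4·23.5/19.0) · sin68.0°·cos28.6° / [1 − cos(39.4°)]
    = 4.947 · 0.9272·0.8780 / [1 − 0.7727]
    = 4.947 · 0.8141 / 0.2273
    = 17.72 m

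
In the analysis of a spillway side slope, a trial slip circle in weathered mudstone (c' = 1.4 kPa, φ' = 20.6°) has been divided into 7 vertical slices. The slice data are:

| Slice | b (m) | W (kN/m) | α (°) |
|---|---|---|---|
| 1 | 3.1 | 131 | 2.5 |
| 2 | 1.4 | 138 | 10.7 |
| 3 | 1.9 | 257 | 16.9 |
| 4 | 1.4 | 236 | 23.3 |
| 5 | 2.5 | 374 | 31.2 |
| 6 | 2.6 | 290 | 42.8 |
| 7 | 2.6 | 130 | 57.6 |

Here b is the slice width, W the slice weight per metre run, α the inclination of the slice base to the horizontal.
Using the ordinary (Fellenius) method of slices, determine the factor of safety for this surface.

Ordinary method of slices: FS = Σ[c'·Δl_i + (W_i cosα_i)·tanφ'] / Σ W_i sinα_i, with Δl_i = b_i / cosα_i.
Slice 1: Δl = 3.1/cos2.5° = 3.103 m; N'_1 = 131·cos2.5° = 130.9; c'Δl = 4.34; W sinα = 5.7
Slice 2: Δl = 1.4/cos10.7° = 1.425 m; N'_2 = 138·cos10.7° = 135.6; c'Δl = 1.99; W sinα = 25.6
Slice 3: Δl = 1.9/cos16.9° = 1.986 m; N'_3 = 257·cos16.9° = 245.9; c'Δl = 2.78; W sinα = 74.7
Slice 4: Δl = 1.4/cos23.3° = 1.524 m; N'_4 = 236·cos23.3° = 216.8; c'Δl = 2.13; W sinα = 93.3
Slice 5: Δl = 2.5/cos31.2° = 2.923 m; N'_5 = 374·cos31.2° = 319.9; c'Δl = 4.09; W sinα = 193.7
Slice 6: Δl = 2.6/cos42.8° = 3.544 m; N'_6 = 290·cos42.8° = 212.8; c'Δl = 4.96; W sinα = 197.0
Slice 7: Δl = 2.6/cos57.6° = 4.852 m; N'_7 = 130·cos57.6° = 69.7; c'Δl = 6.79; W sinα = 109.8
Σc'Δl = 27.1 kN/m; ΣN' = 1331.5 kN/m; ΣW sinα = 699.9 kN/m
Resisting = 27.1 + 1331.5·tan20.6° = 27.1 + 500.5 = 527.6 kN/m
FS = 527.6 / 699.9 = 0.754

FS = 0.75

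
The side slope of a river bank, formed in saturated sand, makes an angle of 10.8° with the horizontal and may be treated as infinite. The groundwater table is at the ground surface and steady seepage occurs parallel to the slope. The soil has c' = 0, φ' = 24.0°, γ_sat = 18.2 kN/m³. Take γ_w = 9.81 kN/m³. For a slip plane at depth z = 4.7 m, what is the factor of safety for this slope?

FS = 1.08

With seepage parallel to the slope and the water table at the surface, the effective normal stress on the slip plane uses the buoyant unit weight γ' = γ_sat − γ_w while the driving shear stress uses γ_sat:
FS = [c' + γ' z cos²β tanφ'] / [γ_sat z sinβ cosβ]
(For c' = 0 this reduces to FS = (γ'/γ_sat)·tanφ'/tanβ.)
γ' = 18.2 − 9.81 = 8.39 kN/m³
Numerator = 0.0 + 8.39·4.7·cos²10.8°·tan24.0° = 0.0 + 8.39·4.7·0.9649·0.4452 = 16.940 kPa
Denominator = 18.2·4.7·sin10.8°·cos10.8° = 18.2·4.7·0.1874·0.9823 = 15.745 kPa
FS = 16.940 / 15.745 = 1.076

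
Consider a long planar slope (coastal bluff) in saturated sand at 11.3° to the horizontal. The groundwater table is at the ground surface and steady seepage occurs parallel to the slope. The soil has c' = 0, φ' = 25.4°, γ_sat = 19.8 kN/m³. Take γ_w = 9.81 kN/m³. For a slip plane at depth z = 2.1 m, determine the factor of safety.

With seepage parallel to the slope and the water table at the surface, the effective normal stress on the slip plane uses the buoyant unit weight γ' = γ_sat − γ_w while the driving shear stress uses γ_sat:
FS = [c' + γ' z cos²β tanφ'] / [γ_sat z sinβ cosβ]
(For c' = 0 this reduces to FS = (γ'/γ_sat)·tanφ'/tanβ.)
γ' = 19.8 − 9.81 = 9.99 kN/m³
Numerator = 0.0 + 9.99·2.1·cos²11.3°·tan25.4° = 0.0 + 9.99·2.1·0.9616·0.4748 = 9.579 kPa
Denominator = 19.8·2.1·sin11.3°·cos11.3° = 19.8·2.1·0.1959·0.9806 = 7.989 kPa
FS = 9.579 / 7.989 = 1.199

FS = 1.20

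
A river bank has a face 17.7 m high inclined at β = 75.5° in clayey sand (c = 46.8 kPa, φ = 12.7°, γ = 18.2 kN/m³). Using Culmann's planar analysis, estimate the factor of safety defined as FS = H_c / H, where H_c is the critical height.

H_c = (4c/γ) · sinβ cosφ / [1 − cos(β − φ)]
    = (4·46.8/18.2) · sin75.5°·cos12.7° / [1 − cos62.8°]
    = 10.286 · 0.9445 / 0.5429 = 17.89 m
FS = H_c / H = 17.89 / 17.7 = 1.011

FS = 1.01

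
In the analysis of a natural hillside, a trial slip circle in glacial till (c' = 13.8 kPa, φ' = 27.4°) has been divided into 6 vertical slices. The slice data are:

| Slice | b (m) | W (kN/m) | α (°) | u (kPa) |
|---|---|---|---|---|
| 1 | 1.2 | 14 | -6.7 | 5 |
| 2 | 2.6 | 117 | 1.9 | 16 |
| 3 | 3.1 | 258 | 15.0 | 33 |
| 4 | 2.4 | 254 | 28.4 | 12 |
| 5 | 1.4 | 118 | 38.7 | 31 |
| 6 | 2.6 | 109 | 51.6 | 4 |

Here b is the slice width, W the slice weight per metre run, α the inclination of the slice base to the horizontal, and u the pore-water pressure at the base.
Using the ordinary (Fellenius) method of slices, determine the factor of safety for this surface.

Ordinary method of slices: FS = Σ[c'·Δl_i + (W_i cosα_i − u_i·Δl_i)·tanφ'] / Σ W_i sinα_i, with Δl_i = b_i / cosα_i.
Slice 1: Δl = 1.2/cos(-6.7°) = 1.208 m; N'_1 = 14·cos(-6.7°) − 5·1.208 = 7.9; c'Δl = 16.67; W sinα = -1.6
Slice 2: Δl = 2.6/cos1.9° = 2.601 m; N'_2 = 117·cos1.9° − 16·2.601 = 75.3; c'Δl = 35.90; W sinα = 3.9
Slice 3: Δl = 3.1/cos15.0° = 3.209 m; N'_3 = 258·cos15.0° − 33·3.209 = 143.3; c'Δl = 44.29; W sinα = 66.8
Slice 4: Δl = 2.4/cos28.4° = 2.728 m; N'_4 = 254·cos28.4° − 12·2.728 = 190.7; c'Δl = 37.65; W sinα = 120.8
Slice 5: Δl = 1.4/cos38.7° = 1.794 m; N'_5 = 118·cos38.7° − 31·1.794 = 36.5; c'Δl = 24.76; W sinα = 73.8
Slice 6: Δl = 2.6/cos51.6° = 4.186 m; N'_6 = 109·cos51.6° − 4·4.186 = 51.0; c'Δl = 57.76; W sinα = 85.4
Σc'Δl = 217.0 kN/m; ΣN' = 504.6 kN/m; ΣW sinα = 349.0 kN/m
Resisting = 217.0 + 504.6·tan27.4° = 217.0 + 261.6 = 478.6 kN/m
FS = 478.6 / 349.0 = 1.371

FS = 1.37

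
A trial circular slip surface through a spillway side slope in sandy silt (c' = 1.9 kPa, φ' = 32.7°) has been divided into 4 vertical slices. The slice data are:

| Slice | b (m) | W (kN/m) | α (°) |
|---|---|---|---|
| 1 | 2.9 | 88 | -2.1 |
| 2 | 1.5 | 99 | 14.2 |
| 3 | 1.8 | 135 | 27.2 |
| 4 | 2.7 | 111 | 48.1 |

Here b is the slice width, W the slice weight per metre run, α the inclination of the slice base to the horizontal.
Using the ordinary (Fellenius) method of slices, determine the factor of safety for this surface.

Ordinary method of slices: FS = Σ[c'·Δl_i + (W_i cosα_i)·tanφ'] / Σ W_i sinα_i, with Δl_i = b_i / cosα_i.
Slice 1: Δl = 2.9/cos(-2.1°) = 2.902 m; N'_1 = 88·cos(-2.1°) = 87.9; c'Δl = 5.51; W sinα = -3.2
Slice 2: Δl = 1.5/cos14.2° = 1.547 m; N'_2 = 99·cos14.2° = 96.0; c'Δl = 2.94; W sinα = 24.3
Slice 3: Δl = 1.8/cos27.2° = 2.024 m; N'_3 = 135·cos27.2° = 120.1; c'Δl = 3.85; W sinα = 61.7
Slice 4: Δl = 2.7/cos48.1° = 4.043 m; N'_4 = 111·cos48.1° = 74.1; c'Δl = 7.68; W sinα = 82.6
Σc'Δl = 20.0 kN/m; ΣN' = 378.1 kN/m; ΣW sinα = 165.4 kN/m
Resisting = 20.0 + 378.1·tan32.7° = 20.0 + 242.7 = 262.7 kN/m
FS = 262.7 / 165.4 = 1.589

FS = 1.59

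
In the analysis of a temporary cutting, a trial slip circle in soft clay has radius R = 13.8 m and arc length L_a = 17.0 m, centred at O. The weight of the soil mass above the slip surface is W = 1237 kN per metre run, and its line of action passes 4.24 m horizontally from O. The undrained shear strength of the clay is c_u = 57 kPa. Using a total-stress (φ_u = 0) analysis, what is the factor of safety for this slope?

Taking moments about the centre O, the resisting moment is provided by the undrained shear strength acting along the arc:
M_R = c_u·L_a·R = 57·17.00·13.8 = 13372.2 kN·m/m
M_D = W·d = 1237·4.24 = 5244.9 kN·m/m
FS = M_R / M_D = 13372.2 / 5244.9 = 2.550

FS = 2.55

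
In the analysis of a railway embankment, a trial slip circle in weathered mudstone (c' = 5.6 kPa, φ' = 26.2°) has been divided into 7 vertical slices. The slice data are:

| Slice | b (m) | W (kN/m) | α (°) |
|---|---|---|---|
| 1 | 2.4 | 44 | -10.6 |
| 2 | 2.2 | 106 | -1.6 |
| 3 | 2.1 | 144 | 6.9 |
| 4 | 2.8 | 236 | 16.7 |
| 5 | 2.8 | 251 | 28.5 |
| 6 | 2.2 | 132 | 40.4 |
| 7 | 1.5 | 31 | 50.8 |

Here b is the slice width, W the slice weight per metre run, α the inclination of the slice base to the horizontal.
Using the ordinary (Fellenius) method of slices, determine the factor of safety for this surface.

FS = 1.73

Ordinary method of slices: FS = Σ[c'·Δl_i + (W_i cosα_i)·tanφ'] / Σ W_i sinα_i, with Δl_i = b_i / cosα_i.
Slice 1: Δl = 2.4/cos(-10.6°) = 2.442 m; N'_1 = 44·cos(-10.6°) = 43.2; c'Δl = 13.67; W sinα = -8.1
Slice 2: Δl = 2.2/cos(-1.6°) = 2.201 m; N'_2 = 106·cos(-1.6°) = 106.0; c'Δl = 12.32; W sinα = -3.0
Slice 3: Δl = 2.1/cos6.9° = 2.115 m; N'_3 = 144·cos6.9° = 143.0; c'Δl = 11.85; W sinα = 17.3
Slice 4: Δl = 2.8/cos16.7° = 2.923 m; N'_4 = 236·cos16.7° = 226.0; c'Δl = 16.37; W sinα = 67.8
Slice 5: Δl = 2.8/cos28.5° = 3.186 m; N'_5 = 251·cos28.5° = 220.6; c'Δl = 17.84; W sinα = 119.8
Slice 6: Δl = 2.2/cos40.4° = 2.889 m; N'_6 = 132·cos40.4° = 100.5; c'Δl = 16.18; W sinα = 85.6
Slice 7: Δl = 1.5/cos50.8° = 2.373 m; N'_7 = 31·cos50.8° = 19.6; c'Δl = 13.29; W sinα = 24.0
Σc'Δl = 101.5 kN/m; ΣN' = 858.9 kN/m; ΣW sinα = 303.4 kN/m
Resisting = 101.5 + 858.9·tan26.2° = 101.5 + 422.6 = 524.2 kN/m
FS = 524.2 / 303.4 = 1.728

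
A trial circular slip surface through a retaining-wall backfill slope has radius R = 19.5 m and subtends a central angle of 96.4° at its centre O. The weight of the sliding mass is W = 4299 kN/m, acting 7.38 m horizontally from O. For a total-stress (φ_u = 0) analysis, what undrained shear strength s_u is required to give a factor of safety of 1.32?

FS = s_u·L_a·R / (W·d), so s_u = FS·W·d / (L_a·R).
Arc length L_a = R·θ = 19.5·(96.4°·π/180) = 19.5·1.6825 = 32.81 m
s_u = 1.32·4299·7.38 / (32.81·19.5) = 41879.1 / 639.77 = 65.46 kPa

s_u = 65.5 kPa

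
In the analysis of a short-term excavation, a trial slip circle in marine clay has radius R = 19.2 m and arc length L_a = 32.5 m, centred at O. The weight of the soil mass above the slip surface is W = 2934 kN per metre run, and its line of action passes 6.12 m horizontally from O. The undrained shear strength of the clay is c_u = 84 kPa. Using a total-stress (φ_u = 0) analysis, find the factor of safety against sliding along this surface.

Taking moments about the centre O, the resisting moment is provided by the undrained shear strength acting along the arc:
M_R = c_u·L_a·R = 84·32.50·19.2 = 52416.0 kN·m/m
M_D = W·d = 2934·6.12 = 17956.1 kN·m/m
FS = M_R / M_D = 52416.0 / 17956.1 = 2.919

FS = 2.92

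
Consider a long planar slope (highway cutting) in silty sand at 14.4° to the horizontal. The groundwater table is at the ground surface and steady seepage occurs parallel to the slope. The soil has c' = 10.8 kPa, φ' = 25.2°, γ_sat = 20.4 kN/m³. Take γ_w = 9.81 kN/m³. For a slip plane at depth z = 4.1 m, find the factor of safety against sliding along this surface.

With seepage parallel to the slope and the water table at the surface, the effective normal stress on the slip plane uses the buoyant unit weight γ' = γ_sat − γ_w while the driving shear stress uses γ_sat:
FS = [c' + γ' z cos²β tanφ'] / [γ_sat z sinβ cosβ]
γ' = 20.4 − 9.81 = 10.59 kN/m³
Numerator = 10.8 + 10.59·4.1·cos²14.4°·tan25.2° = 10.8 + 10.59·4.1·0.9382·0.4706 = 29.968 kPa
Denominator = 20.4·4.1·sin14.4°·cos14.4° = 20.4·4.1·0.2487·0.9686 = 20.147 kPa
FS = 29.968 / 20.147 = 1.487

FS = 1.49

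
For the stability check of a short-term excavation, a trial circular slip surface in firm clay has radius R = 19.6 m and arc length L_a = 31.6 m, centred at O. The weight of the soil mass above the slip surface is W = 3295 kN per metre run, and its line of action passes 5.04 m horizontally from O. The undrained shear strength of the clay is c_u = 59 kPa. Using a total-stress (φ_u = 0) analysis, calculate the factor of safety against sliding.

FS = 2.20

Taking moments about the centre O, the resisting moment is provided by the undrained shear strength acting along the arc:
M_R = c_u·L_a·R = 59·31.60·19.6 = 36542.2 kN·m/m
M_D = W·d = 3295·5.04 = 16606.8 kN·m/m
FS = M_R / M_D = 36542.2 / 16606.8 = 2.200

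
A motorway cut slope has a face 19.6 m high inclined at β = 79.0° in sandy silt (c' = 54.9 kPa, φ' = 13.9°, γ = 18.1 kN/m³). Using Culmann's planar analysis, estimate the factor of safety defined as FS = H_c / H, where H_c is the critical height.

H_c = (4c'/γ) · sinβ cosφ' / [1 − cos(β − φ')]
    = (4·54.9/18.1) · sin79.0°·cos13.9° / [1 − cos65.1°]
    = 12.133 · 0.9529 / 0.5790 = 19.97 m
FS = H_c / H = 19.97 / 19.6 = 1.019

FS = 1.02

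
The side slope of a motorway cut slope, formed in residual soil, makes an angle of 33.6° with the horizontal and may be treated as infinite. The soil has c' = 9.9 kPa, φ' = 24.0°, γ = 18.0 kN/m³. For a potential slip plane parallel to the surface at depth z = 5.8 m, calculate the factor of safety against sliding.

For an infinite slope with a slip plane parallel to the surface (no pore pressure): FS = [c' + γz cos²β tanφ'] / [γz sinβ cosβ].
γz = 18.0·5.8 = 104.40 kN/m²
Numerator = 9.9 + 104.40·cos²33.6°·tan24.0° = 9.9 + 104.40·0.6938·0.4452 = 42.147 kPa
Denominator = 104.40·sin33.6°·cos33.6° = 104.40·0.5534·0.8329 = 48.121 kPa
FS = 42.147 / 48.121 = 0.876

FS = 0.88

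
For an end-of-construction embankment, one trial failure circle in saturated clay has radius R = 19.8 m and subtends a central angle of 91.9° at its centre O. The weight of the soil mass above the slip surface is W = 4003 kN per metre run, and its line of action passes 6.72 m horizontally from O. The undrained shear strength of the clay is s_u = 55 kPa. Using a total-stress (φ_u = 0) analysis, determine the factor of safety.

Taking moments about the centre O, the resisting moment is provided by the undrained shear strength acting along the arc:
Arc length L_a = R·θ = 19.8·(91.9°·π/180) = 19.8·1.6040 = 31.76 m
M_R = s_u·L_a·R = 55·31.76·19.8 = 34584.9 kN·m/m
M_D = W·d = 4003·6.72 = 26900.2 kN·m/m
FS = M_R / M_D = 34584.9 / 26900.2 = 1.286

FS = 1.29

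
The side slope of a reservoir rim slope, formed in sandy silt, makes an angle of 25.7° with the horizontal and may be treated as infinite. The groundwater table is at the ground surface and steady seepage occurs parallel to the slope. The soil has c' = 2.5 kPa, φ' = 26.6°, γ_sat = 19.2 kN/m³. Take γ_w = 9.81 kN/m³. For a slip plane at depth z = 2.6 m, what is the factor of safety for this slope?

FS = 0.64

With seepage parallel to the slope and the water table at the surface, the effective normal stress on the slip plane uses the buoyant unit weight γ' = γ_sat − γ_w while the driving shear stress uses γ_sat:
FS = [c' + γ' z cos²β tanφ'] / [γ_sat z sinβ cosβ]
γ' = 19.2 − 9.81 = 9.39 kN/m³
Numerator = 2.5 + 9.39·2.6·cos²25.7°·tan26.6° = 2.5 + 9.39·2.6·0.8119·0.5008 = 12.426 kPa
Denominator = 19.2·2.6·sin25.7°·cos25.7° = 19.2·2.6·0.4337·0.9011 = 19.507 kPa
FS = 12.426 / 19.507 = 0.637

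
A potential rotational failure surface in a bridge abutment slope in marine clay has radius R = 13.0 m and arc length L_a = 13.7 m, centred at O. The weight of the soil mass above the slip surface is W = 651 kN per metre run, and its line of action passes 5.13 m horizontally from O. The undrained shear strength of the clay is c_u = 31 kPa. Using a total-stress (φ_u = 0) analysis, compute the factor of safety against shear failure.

Taking moments about the centre O, the resisting moment is provided by the undrained shear strength acting along the arc:
M_R = c_u·L_a·R = 31·13.70·13.0 = 5521.1 kN·m/m
M_D = W·d = 651·5.13 = 3339.6 kN·m/m
FS = M_R / M_D = 5521.1 / 3339.6 = 1.653

FS = 1.65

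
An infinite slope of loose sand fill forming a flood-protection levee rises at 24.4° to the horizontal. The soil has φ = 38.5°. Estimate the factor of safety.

FS = 1.75

For a dry cohesionless infinite slope the factor of safety is FS = tanφ / tanβ.
FS = tan38.5° / tan24.4° = 0.7954 / 0.4536 = 1.754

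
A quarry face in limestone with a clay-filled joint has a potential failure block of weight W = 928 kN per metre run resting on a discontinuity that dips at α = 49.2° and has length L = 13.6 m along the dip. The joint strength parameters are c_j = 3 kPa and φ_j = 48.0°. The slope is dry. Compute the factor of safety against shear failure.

FS = 1.02

Resolving the block weight along and normal to the plane and applying the Mohr–Coulomb strength on the joint:
N' = W cosα = 928·cos49.2° = 606.4 kN/m
Driving force T = W sinα = 928·sin49.2° = 702.5 kN/m
Resisting force R = c_j·L + N'·tanφ_j = 3·13.6 + 606.4·tan48.0° = 40.8 + 673.4 = 714.2 kN/m
FS = R / T = 714.2 / 702.5 = 1.017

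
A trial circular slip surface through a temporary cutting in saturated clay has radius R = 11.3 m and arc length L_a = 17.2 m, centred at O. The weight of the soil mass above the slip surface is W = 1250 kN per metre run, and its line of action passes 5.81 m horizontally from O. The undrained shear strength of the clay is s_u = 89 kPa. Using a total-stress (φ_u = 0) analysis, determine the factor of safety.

Taking moments about the centre O, the resisting moment is provided by the undrained shear strength acting along the arc:
M_R = s_u·L_a·R = 89·17.20·11.3 = 17298.0 kN·m/m
M_D = W·d = 1250·5.81 = 7262.5 kN·m/m
FS = M_R / M_D = 17298.0 / 7262.5 = 2.382

FS = 2.38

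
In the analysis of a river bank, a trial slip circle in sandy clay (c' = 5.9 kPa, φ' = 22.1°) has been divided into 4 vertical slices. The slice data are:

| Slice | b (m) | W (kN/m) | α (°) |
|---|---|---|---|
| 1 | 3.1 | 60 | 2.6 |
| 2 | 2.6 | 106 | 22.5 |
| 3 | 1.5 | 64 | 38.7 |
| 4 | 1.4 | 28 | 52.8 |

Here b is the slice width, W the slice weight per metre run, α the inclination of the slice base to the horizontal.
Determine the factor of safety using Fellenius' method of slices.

FS = 1.43

Ordinary method of slices: FS = Σ[c'·Δl_i + (W_i cosα_i)·tanφ'] / Σ W_i sinα_i, with Δl_i = b_i / cosα_i.
Slice 1: Δl = 3.1/cos2.6° = 3.103 m; N'_1 = 60·cos2.6° = 59.9; c'Δl = 18.31; W sinα = 2.7
Slice 2: Δl = 2.6/cos22.5° = 2.814 m; N'_2 = 106·cos22.5° = 97.9; c'Δl = 16.60; W sinα = 40.6
Slice 3: Δl = 1.5/cos38.7° = 1.922 m; N'_3 = 64·cos38.7° = 49.9; c'Δl = 11.34; W sinα = 40.0
Slice 4: Δl = 1.4/cos52.8° = 2.316 m; N'_4 = 28·cos52.8° = 16.9; c'Δl = 13.66; W sinα = 22.3
Σc'Δl = 59.9 kN/m; ΣN' = 224.7 kN/m; ΣW sinα = 105.6 kN/m
Resisting = 59.9 + 224.7·tan22.1° = 59.9 + 91.3 = 151.2 kN/m
FS = 151.2 / 105.6 = 1.432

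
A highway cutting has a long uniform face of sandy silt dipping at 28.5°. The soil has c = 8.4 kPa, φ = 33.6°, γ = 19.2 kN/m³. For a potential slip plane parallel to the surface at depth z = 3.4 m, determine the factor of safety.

FS = 1.53

For an infinite slope with a slip plane parallel to the surface (no pore pressure): FS = [c + γz cos²β tanφ] / [γz sinβ cosβ].
γz = 19.2·3.4 = 65.28 kN/m²
Numerator = 8.4 + 65.28·cos²28.5°·tan33.6° = 8.4 + 65.28·0.7723·0.6644 = 41.897 kPa
Denominator = 65.28·sin28.5°·cos28.5° = 65.28·0.4772·0.8788 = 27.374 kPa
FS = 41.897 / 27.374 = 1.531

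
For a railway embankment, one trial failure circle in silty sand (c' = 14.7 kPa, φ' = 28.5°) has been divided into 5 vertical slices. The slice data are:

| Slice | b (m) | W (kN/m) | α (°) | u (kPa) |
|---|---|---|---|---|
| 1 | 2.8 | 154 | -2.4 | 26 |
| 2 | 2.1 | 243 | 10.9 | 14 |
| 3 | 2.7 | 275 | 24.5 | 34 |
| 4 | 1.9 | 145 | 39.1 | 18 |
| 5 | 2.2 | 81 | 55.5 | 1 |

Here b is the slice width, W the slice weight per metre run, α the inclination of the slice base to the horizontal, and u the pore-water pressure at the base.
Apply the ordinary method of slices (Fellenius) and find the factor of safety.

FS = 1.63

Ordinary method of slices: FS = Σ[c'·Δl_i + (W_i cosα_i − u_i·Δl_i)·tanφ'] / Σ W_i sinα_i, with Δl_i = b_i / cosα_i.
Slice 1: Δl = 2.8/cos(-2.4°) = 2.802 m; N'_1 = 154·cos(-2.4°) − 26·2.802 = 81.0; c'Δl = 41.20; W sinα = -6.4
Slice 2: Δl = 2.1/cos10.9° = 2.139 m; N'_2 = 243·cos10.9° − 14·2.139 = 208.7; c'Δl = 31.44; W sinα = 46.0
Slice 3: Δl = 2.7/cos24.5° = 2.967 m; N'_3 = 275·cos24.5° − 34·2.967 = 149.4; c'Δl = 43.62; W sinα = 114.0
Slice 4: Δl = 1.9/cos39.1° = 2.448 m; N'_4 = 145·cos39.1° − 18·2.448 = 68.5; c'Δl = 35.99; W sinα = 91.4
Slice 5: Δl = 2.2/cos55.5° = 3.884 m; N'_5 = 81·cos55.5° − 1·3.884 = 42.0; c'Δl = 57.10; W sinα = 66.8
Σc'Δl = 209.3 kN/m; ΣN' = 549.5 kN/m; ΣW sinα = 311.7 kN/m
Resisting = 209.3 + 549.5·tan28.5° = 209.3 + 298.3 = 507.7 kN/m
FS = 507.7 / 311.7 = 1.629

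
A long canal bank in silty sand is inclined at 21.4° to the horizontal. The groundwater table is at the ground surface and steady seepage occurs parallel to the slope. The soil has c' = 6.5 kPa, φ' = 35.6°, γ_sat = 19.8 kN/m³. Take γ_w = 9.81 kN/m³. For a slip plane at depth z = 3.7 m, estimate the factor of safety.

With seepage parallel to the slope and the water table at the surface, the effective normal stress on the slip plane uses the buoyant unit weight γ' = γ_sat − γ_w while the driving shear stress uses γ_sat:
FS = [c' + γ' z cos²β tanφ'] / [γ_sat z sinβ cosβ]
γ' = 19.8 − 9.81 = 9.99 kN/m³
Numerator = 6.5 + 9.99·3.7·cos²21.4°·tan35.6° = 6.5 + 9.99·3.7·0.8669·0.7159 = 29.440 kPa
Denominator = 19.8·3.7·sin21.4°·cos21.4° = 19.8·3.7·0.3649·0.9311 = 24.888 kPa
FS = 29.440 / 24.888 = 1.183

FS = 1.18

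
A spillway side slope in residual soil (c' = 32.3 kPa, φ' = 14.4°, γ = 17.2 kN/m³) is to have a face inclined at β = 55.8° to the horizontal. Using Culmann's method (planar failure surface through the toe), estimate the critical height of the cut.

Culmann's analysis gives the critical failure plane at α_cr = (β + φ')/2 = (55.8 + 14.4)/2 = 35.1°, and the critical height
H_c = (4c'/γ) · sinβ cosφ' / [1 − cos(β − φ')]
    = (4·32.3/17.2) · sin55.8°·cos14.4° / [1 − cos(41.4°)]
    = 7.512 · 0.8271·0.9686 / [1 − 0.7501]
    = 7.512 · 0.8011 / 0.2499
    = 24.08 m

H_c = 24.08 m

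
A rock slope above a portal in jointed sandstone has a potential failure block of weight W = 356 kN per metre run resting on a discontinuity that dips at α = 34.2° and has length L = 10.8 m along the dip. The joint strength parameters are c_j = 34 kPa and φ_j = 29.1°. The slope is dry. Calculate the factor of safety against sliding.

FS = 2.65

Resolving the block weight along and normal to the plane and applying the Mohr–Coulomb strength on the joint:
N' = W cosα = 356·cos34.2° = 294.4 kN/m
Driving force T = W sinα = 356·sin34.2° = 200.1 kN/m
Resisting force R = c_j·L + N'·tanφ_j = 34·10.8 + 294.4·tan29.1° = 367.2 + 163.9 = 531.1 kN/m
FS = R / T = 531.1 / 200.1 = 2.654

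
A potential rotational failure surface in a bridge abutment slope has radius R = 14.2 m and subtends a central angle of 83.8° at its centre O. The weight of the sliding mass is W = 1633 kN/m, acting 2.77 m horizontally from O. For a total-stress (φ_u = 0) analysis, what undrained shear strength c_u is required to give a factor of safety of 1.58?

c_u = 24.2 kPa

FS = c_u·L_a·R / (W·d), so c_u = FS·W·d / (L_a·R).
Arc length L_a = R·θ = 14.2·(83.8°·π/180) = 14.2·1.4626 = 20.77 m
c_u = 1.58·1633·2.77 / (20.77·14.2) = 7147.0 / 294.92 = 24.23 kPa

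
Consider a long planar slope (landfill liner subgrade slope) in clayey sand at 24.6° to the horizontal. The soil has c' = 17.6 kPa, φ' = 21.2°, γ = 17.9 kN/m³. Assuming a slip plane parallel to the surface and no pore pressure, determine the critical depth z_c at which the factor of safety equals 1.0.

z_c = 17.00 m

Setting FS = 1.00 in FS = [c' + γz cos²β tanφ'] / [γz sinβ cosβ] and solving for z:
z = c' / [γ cosβ (FS·sinβ − cosβ·tanφ')]
  = 17.6 / [17.9·cos24.6°·(1.00·sin24.6° − cos24.6°·tan21.2°)]
  = 17.6 / [17.9·0.9092·(1.00·0.4163 − 0.9092·0.3879)]
  = 17.6 / 1.0353 = 17.000 m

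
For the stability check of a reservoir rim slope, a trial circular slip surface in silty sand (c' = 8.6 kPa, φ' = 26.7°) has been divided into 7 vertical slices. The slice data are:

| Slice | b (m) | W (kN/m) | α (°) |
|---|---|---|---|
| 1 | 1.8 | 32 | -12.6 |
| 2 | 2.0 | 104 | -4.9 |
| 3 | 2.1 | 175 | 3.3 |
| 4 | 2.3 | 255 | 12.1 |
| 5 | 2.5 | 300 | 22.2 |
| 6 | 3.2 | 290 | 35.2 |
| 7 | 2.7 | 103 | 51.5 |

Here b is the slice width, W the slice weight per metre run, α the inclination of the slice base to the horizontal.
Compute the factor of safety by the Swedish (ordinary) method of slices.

Ordinary method of slices: FS = Σ[c'·Δl_i + (W_i cosα_i)·tanφ'] / Σ W_i sinα_i, with Δl_i = b_i / cosα_i.
Slice 1: Δl = 1.8/cos(-12.6°) = 1.844 m; N'_1 = 32·cos(-12.6°) = 31.2; c'Δl = 15.86; W sinα = -7.0
Slice 2: Δl = 2.0/cos(-4.9°) = 2.007 m; N'_2 = 104·cos(-4.9°) = 103.6; c'Δl = 17.26; W sinα = -8.9
Slice 3: Δl = 2.1/cos3.3° = 2.103 m; N'_3 = 175·cos3.3° = 174.7; c'Δl = 18.09; W sinα = 10.1
Slice 4: Δl = 2.3/cos12.1° = 2.352 m; N'_4 = 255·cos12.1° = 249.3; c'Δl = 20.23; W sinα = 53.5
Slice 5: Δl = 2.5/cos22.2° = 2.700 m; N'_5 = 300·cos22.2° = 277.8; c'Δl = 23.22; W sinα = 113.4
Slice 6: Δl = 3.2/cos35.2° = 3.916 m; N'_6 = 290·cos35.2° = 237.0; c'Δl = 33.68; W sinα = 167.2
Slice 7: Δl = 2.7/cos51.5° = 4.337 m; N'_7 = 103·cos51.5° = 64.1; c'Δl = 37.30; W sinα = 80.6
Σc'Δl = 165.6 kN/m; ΣN' = 1137.7 kN/m; ΣW sinα = 408.8 kN/m
Resisting = 165.6 + 1137.7·tan26.7° = 165.6 + 572.2 = 737.9 kN/m
FS = 737.9 / 408.8 = 1.805

FS = 1.81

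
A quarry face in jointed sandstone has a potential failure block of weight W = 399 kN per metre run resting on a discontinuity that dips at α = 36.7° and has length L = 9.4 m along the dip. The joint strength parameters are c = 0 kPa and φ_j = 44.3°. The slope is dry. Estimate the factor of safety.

FS = 1.31

Resolving the block weight along and normal to the plane and applying the Mohr–Coulomb strength on the joint:
N' = W cosα = 399·cos36.7° = 319.9 kN/m
Driving force T = W sinα = 399·sin36.7° = 238.5 kN/m
Resisting force R = c·L + N'·tanφ_j = 0·9.4 + 319.9·tan44.3° = 0.0 + 312.2 = 312.2 kN/m
FS = R / T = 312.2 / 238.5 = 1.309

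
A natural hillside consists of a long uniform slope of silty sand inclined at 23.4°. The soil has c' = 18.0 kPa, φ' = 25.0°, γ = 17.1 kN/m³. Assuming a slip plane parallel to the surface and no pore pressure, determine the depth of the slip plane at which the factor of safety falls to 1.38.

Setting FS = 1.38 in FS = [c' + γz cos²β tanφ'] / [γz sinβ cosβ] and solving for z:
z = c' / [γ cosβ (FS·sinβ − cosβ·tanφ')]
  = 18.0 / [17.1·cos23.4°·(1.38·sin23.4° − cos23.4°·tan25.0°)]
  = 18.0 / [17.1·0.9178·(1.38·0.3971 − 0.9178·0.4663)]
  = 18.0 / 1.8849 = 9.549 m

z = 9.55 m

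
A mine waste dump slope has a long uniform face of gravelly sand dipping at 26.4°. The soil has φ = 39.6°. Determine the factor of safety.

For a dry cohesionless infinite slope the factor of safety is FS = tanφ / tanβ.
FS = tan39.6° / tan26.4° = 0.8273 / 0.4964 = 1.667

FS = 1.67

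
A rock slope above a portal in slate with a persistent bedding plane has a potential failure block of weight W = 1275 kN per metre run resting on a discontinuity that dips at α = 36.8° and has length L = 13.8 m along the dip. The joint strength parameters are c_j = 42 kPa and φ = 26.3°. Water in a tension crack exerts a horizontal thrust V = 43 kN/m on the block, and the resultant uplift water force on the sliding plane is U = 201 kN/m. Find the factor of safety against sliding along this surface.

FS = 1.22

Resolving the block weight along and normal to the plane and applying the Mohr–Coulomb strength on the joint:
N' = W cosα − U − V sinα = 1275·cos36.8° − 201 − 43·sin36.8° = 794.2 kN/m
Driving force T = W sinα + V cosα = 1275·sin36.8° + 43·cos36.8° = 798.2 kN/m
Resisting force R = c_j·L + N'·tanφ = 42·13.8 + 794.2·tan26.3° = 579.6 + 392.5 = 972.1 kN/m
FS = R / T = 972.1 / 798.2 = 1.218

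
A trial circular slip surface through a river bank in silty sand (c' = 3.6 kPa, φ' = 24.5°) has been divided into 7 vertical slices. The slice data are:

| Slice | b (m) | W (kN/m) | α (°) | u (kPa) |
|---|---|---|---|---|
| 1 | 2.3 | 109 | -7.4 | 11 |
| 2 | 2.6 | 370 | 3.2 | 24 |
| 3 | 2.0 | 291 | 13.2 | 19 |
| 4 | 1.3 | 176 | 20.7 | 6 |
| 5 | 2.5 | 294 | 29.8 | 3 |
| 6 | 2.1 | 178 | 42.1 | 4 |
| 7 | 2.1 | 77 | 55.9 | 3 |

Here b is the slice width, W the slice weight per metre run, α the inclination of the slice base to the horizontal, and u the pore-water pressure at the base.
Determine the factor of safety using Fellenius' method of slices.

FS = 1.30

Ordinary method of slices: FS = Σ[c'·Δl_i + (W_i cosα_i − u_i·Δl_i)·tanφ'] / Σ W_i sinα_i, with Δl_i = b_i / cosα_i.
Slice 1: Δl = 2.3/cos(-7.4°) = 2.319 m; N'_1 = 109·cos(-7.4°) − 11·2.319 = 82.6; c'Δl = 8.35; W sinα = -14.0
Slice 2: Δl = 2.6/cos3.2° = 2.604 m; N'_2 = 370·cos3.2° − 24·2.604 = 306.9; c'Δl = 9.37; W sinα = 20.7
Slice 3: Δl = 2.0/cos13.2° = 2.054 m; N'_3 = 291·cos13.2° − 19·2.054 = 244.3; c'Δl = 7.40; W sinα = 66.5
Slice 4: Δl = 1.3/cos20.7° = 1.390 m; N'_4 = 176·cos20.7° − 6·1.390 = 156.3; c'Δl = 5.00; W sinα = 62.2
Slice 5: Δl = 2.5/cos29.8° = 2.881 m; N'_5 = 294·cos29.8° − 3·2.881 = 246.5; c'Δl = 10.37; W sinα = 146.1
Slice 6: Δl = 2.1/cos42.1° = 2.830 m; N'_6 = 178·cos42.1° − 4·2.830 = 120.8; c'Δl = 10.19; W sinα = 119.3
Slice 7: Δl = 2.1/cos55.9° = 3.746 m; N'_7 = 77·cos55.9° − 3·3.746 = 31.9; c'Δl = 13.48; W sinα = 63.8
Σc'Δl = 64.2 kN/m; ΣN' = 1189.2 kN/m; ΣW sinα = 464.5 kN/m
Resisting = 64.2 + 1189.2·tan24.5° = 64.2 + 542.0 = 606.1 kN/m
FS = 606.1 / 464.5 = 1.305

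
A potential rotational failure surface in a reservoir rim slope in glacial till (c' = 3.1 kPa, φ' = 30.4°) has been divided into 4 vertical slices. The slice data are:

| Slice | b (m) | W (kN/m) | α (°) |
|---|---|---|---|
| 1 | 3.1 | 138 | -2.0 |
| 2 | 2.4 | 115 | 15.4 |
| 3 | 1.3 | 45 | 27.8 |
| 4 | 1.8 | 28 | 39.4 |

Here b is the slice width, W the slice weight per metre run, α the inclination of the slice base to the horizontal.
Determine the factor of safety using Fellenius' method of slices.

Ordinary method of slices: FS = Σ[c'·Δl_i + (W_i cosα_i)·tanφ'] / Σ W_i sinα_i, with Δl_i = b_i / cosα_i.
Slice 1: Δl = 3.1/cos(-2.0°) = 3.102 m; N'_1 = 138·cos(-2.0°) = 137.9; c'Δl = 9.62; W sinα = -4.8
Slice 2: Δl = 2.4/cos15.4° = 2.489 m; N'_2 = 115·cos15.4° = 110.9; c'Δl = 7.72; W sinα = 30.5
Slice 3: Δl = 1.3/cos27.8° = 1.470 m; N'_3 = 45·cos27.8° = 39.8; c'Δl = 4.56; W sinα = 21.0
Slice 4: Δl = 1.8/cos39.4° = 2.329 m; N'_4 = 28·cos39.4° = 21.6; c'Δl = 7.22; W sinα = 17.8
Σc'Δl = 29.1 kN/m; ΣN' = 310.2 kN/m; ΣW sinα = 64.5 kN/m
Resisting = 29.1 + 310.2·tan30.4° = 29.1 + 182.0 = 211.1 kN/m
FS = 211.1 / 64.5 = 3.274

FS = 3.27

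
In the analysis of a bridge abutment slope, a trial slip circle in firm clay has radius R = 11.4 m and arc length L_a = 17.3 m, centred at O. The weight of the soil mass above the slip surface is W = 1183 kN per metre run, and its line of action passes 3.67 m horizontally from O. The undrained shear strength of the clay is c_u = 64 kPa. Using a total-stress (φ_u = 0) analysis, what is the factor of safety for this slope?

FS = 2.91

Taking moments about the centre O, the resisting moment is provided by the undrained shear strength acting along the arc:
M_R = c_u·L_a·R = 64·17.30·11.4 = 12622.1 kN·m/m
M_D = W·d = 1183·3.67 = 4341.6 kN·m/m
FS = M_R / M_D = 12622.1 / 4341.6 = 2.907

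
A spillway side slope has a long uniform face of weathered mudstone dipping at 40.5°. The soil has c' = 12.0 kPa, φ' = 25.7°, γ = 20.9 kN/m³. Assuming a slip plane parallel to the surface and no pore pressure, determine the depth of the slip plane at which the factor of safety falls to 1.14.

z = 2.02 m

Setting FS = 1.14 in FS = [c' + γz cos²β tanφ'] / [γz sinβ cosβ] and solving for z:
z = c' / [γ cosβ (FS·sinβ − cosβ·tanφ')]
  = 12.0 / [20.9·cos40.5°·(1.14·sin40.5° − cos40.5°·tan25.7°)]
  = 12.0 / [20.9·0.7604·(1.14·0.6494 − 0.7604·0.4813)]
  = 12.0 / 5.9503 = 2.017 m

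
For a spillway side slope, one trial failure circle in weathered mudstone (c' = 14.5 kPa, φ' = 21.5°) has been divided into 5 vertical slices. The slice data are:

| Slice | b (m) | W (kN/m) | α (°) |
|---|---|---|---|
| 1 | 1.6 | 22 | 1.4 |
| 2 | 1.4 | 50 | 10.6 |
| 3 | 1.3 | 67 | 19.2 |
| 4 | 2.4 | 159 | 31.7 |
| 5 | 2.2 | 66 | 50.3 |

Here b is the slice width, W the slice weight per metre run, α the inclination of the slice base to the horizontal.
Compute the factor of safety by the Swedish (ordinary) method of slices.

Ordinary method of slices: FS = Σ[c'·Δl_i + (W_i cosα_i)·tanφ'] / Σ W_i sinα_i, with Δl_i = b_i / cosα_i.
Slice 1: Δl = 1.6/cos1.4° = 1.600 m; N'_1 = 22·cos1.4° = 22.0; c'Δl = 23.21; W sinα = 0.5
Slice 2: Δl = 1.4/cos10.6° = 1.424 m; N'_2 = 50·cos10.6° = 49.1; c'Δl = 20.65; W sinα = 9.2
Slice 3: Δl = 1.3/cos19.2° = 1.377 m; N'_3 = 67·cos19.2° = 63.3; c'Δl = 19.96; W sinα = 22.0
Slice 4: Δl = 2.4/cos31.7° = 2.821 m; N'_4 = 159·cos31.7° = 135.3; c'Δl = 40.90; W sinα = 83.5
Slice 5: Δl = 2.2/cos50.3° = 3.444 m; N'_5 = 66·cos50.3° = 42.2; c'Δl = 49.94; W sinα = 50.8
Σc'Δl = 154.7 kN/m; ΣN' = 311.9 kN/m; ΣW sinα = 166.1 kN/m
Resisting = 154.7 + 311.9·tan21.5° = 154.7 + 122.8 = 277.5 kN/m
FS = 277.5 / 166.1 = 1.671

FS = 1.67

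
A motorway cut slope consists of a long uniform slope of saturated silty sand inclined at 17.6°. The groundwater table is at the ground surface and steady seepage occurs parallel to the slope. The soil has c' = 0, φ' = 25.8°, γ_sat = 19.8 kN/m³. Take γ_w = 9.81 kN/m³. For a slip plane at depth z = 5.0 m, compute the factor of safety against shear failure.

With seepage parallel to the slope and the water table at the surface, the effective normal stress on the slip plane uses the buoyant unit weight γ' = γ_sat − γ_w while the driving shear stress uses γ_sat:
FS = [c' + γ' z cos²β tanφ'] / [γ_sat z sinβ cosβ]
(For c' = 0 this reduces to FS = (γ'/γ_sat)·tanφ'/tanβ.)
γ' = 19.8 − 9.81 = 9.99 kN/m³
Numerator = 0.0 + 9.99·5.0·cos²17.6°·tan25.8° = 0.0 + 9.99·5.0·0.9086·0.4834 = 21.939 kPa
Denominator = 19.8·5.0·sin17.6°·cos17.6° = 19.8·5.0·0.3024·0.9532 = 28.533 kPa
FS = 21.939 / 28.533 = 0.769

FS = 0.77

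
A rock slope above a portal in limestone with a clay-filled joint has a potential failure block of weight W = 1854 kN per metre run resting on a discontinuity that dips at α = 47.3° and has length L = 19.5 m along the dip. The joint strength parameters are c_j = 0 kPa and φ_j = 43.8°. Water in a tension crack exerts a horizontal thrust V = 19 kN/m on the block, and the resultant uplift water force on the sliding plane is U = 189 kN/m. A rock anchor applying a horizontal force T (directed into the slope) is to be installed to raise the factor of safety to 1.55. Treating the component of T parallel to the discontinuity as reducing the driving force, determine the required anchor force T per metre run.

Resolving forces along and normal to the sliding plane, with the horizontal anchor force T adding T·sinα to the effective normal force and T·cosα acting up the plane against the driving force:
FS = [c_jL + (W cosα − U − V sinα + T sinα) tanφ_j] / [W sinα + V cosα − T cosα]
Without the anchor: N' = 1054.3 kN/m, driving T_d = 1375.4 kN/m, resisting R = 0·19.5 + 1054.3·tan43.8° = 1011.1 kN/m, FS = 0.74.
Setting FS = 1.55 and solving for T:
1.55·(1375.4 − T cos47.3°) = 1011.1 + T sin47.3°·tan43.8°
T·(sin47.3°·tan43.8° + 1.55·cos47.3°) = 1.55·1375.4 − 1011.1
T·(0.7349·0.9590 + 1.55·0.6782) = 2131.9 − 1011.1 = 1120.8
T·1.7559 = 1120.8
T = 638.3 kN/m

T = 638 kN/m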